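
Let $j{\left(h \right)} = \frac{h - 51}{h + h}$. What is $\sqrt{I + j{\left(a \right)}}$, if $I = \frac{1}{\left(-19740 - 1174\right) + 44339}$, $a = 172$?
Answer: $\frac{\sqrt{228431355558}}{805820} \approx 0.59312$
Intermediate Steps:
$I = \frac{1}{23425}$ ($I = \frac{1}{-20914 + 44339} = \frac{1}{23425} \approx 4.2689 \cdot 10^{-5}$)
$j{\left(h \right)} = \frac{-51 + h}{2 h}$
$\sqrt{I + j{\left(a \right)}} = \sqrt{\frac{1}{23425} + \frac{-51 + 172}{2 \cdot 172}} = \sqrt{\frac{1}{23425} + \frac{1}{2} \cdot \frac{1}{172} \cdot 121} = \sqrt{\frac{1}{23425} + \frac{121}{344}} = \sqrt{\frac{2834769}{8058200}} = \frac{\sqrt{228431355558}}{805820}$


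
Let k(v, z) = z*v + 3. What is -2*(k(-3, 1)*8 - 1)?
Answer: 2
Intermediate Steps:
k(v, z) = 3 + v*z (k(v, z) = v*z + 3 = 3 + v*z)
-2*(k(-3, 1)*8 - 1) = -2*((3 - 3*1)*8 - 1) = -2*((3 - 3)*8 - 1) = -2*(0*8 - 1) = -2*(0 - 1) = -2*(-1) = 2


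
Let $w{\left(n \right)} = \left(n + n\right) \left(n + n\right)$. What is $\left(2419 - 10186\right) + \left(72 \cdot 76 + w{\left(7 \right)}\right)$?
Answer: $-2099$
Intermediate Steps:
$w{\left(n \right)} = 4 n^{2}$ ($w{\left(n \right)} = 2 n 2 n = 4 n^{2}$)
$\left(2419 - 10186\right) + \left(72 \cdot 76 + w{\left(7 \right)}\right) = \left(2419 - 10186\right) + \left(72 \cdot 76 + 4 \cdot 7^{2}\right) = -7767 + \left(5472 + 4 \cdot 49\right) = -7767 + \left(5472 + 196\right) = -7767 + 5668 = -2099$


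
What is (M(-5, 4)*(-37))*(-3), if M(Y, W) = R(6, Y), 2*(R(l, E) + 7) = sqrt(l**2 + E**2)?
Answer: -777 + 111*sqrt(61)/2 ≈ -343.53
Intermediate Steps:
R(l, E) = -7 + sqrt(E**2 + l**2)/2 (R(l, E) = -7 + sqrt(l**2 + E**2)/2 = -7 + sqrt(E**2 + l**2)/2)
M(Y, W) = -7 + sqrt(36 + Y**2)/2 (M(Y, W) = -7 + sqrt(Y**2 + 6**2)/2 = -7 + sqrt(Y**2 + 36)/2 = -7 + sqrt(36 + Y**2)/2)
(M(-5, 4)*(-37))*(-3) = ((-7 + sqrt(36 + (-5)**2)/2)*(-37))*(-3) = ((-7 + sqrt(36 + 25)/2)*(-37))*(-3) = ((-7 + sqrt(61)/2)*(-37))*(-3) = (259 - 37*sqrt(61)/2)*(-3) = -777 + 111*sqrt(61)/2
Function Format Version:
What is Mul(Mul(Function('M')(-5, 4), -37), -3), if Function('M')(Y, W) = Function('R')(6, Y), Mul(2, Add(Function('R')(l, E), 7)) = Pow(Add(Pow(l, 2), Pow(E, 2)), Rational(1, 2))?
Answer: Add(-777, Mul(Rational(111, 2), Pow(61, Rational(1, 2)))) ≈ -343.53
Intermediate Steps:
Function('R')(l, E) = Add(-7, Mul(Rational(1, 2), Pow(Add(Pow(E, 2), Pow(l, 2)), Rational(1, 2)))) (Function('R')(l, E) = Add(-7, Mul(Rational(1, 2), Pow(Add(Pow(l, 2), Pow(E, 2)), Rational(1, 2)))) = Add(-7, Mul(Rational(1, 2), Pow(Add(Pow(E, 2), Pow(l, 2)), Rational(1, 2)))))
Function('M')(Y, W) = Add(-7, Mul(Rational(1, 2), Pow(Add(36, Pow(Y, 2)), Rational(1, 2)))) (Function('M')(Y, W) = Add(-7, Mul(Rational(1, 2), Pow(Add(Pow(Y, 2), Pow(6, 2)), Rational(1, 2)))) = Add(-7, Mul(Rational(1, 2), Pow(Add(Pow(Y, 2), 36), Rational(1, 2)))) = Add(-7, Mul(Rational(1, 2), Pow(Add(36, Pow(Y, 2)), Rational(1, 2)))))
Mul(Mul(Function('M')(-5, 4), -37), -3) = Mul(Mul(Add(-7, Mul(Rational(1, 2), Pow(Add(36, Pow(-5, 2)), Rational(1, 2)))), -37), -3) = Mul(Mul(Add(-7, Mul(Rational(1, 2), Pow(Add(36, 25), Rational(1, 2)))), -37), -3) = Mul(Mul(Add(-7, Mul(Rational(1, 2), Pow(61, Rational(1, 2)))), -37), -3) = Mul(Add(259, Mul(Rational(-37, 2), Pow(61, Rational(1, 2)))), -3) = Add(-777, Mul(Rational(111, 2), Pow(61, Rational(1, 2))))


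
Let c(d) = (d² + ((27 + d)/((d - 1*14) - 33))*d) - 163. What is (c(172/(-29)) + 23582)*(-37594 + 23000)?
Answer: -441918956550562/1290935 ≈ -3.4232e+8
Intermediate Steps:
c(d) = -163 + d² + d*(27 + d)/(-47 + d) (c(d) = (d² + ((27 + d)/((d - 14) - 33))*d) - 163 = (d² + ((27 + d)/((-14 + d) - 33))*d) - 163 = (d² + ((27 + d)/(-47 + d))*d) - 163 = (d² + d*(27 + d)/(-47 + d)) - 163 = -163 + d² + d*(27 + d)/(-47 + d))
(c(172/(-29)) + 23582)*(-37594 + 23000) = ((7661 + (172/(-29))³ - 23392/(-29) - 46*(172/(-29))²)/(-47 + 172/(-29)) + 23582)*(-37594 + 23000) = ((7661 + (172*(-1/29))³ - 23392*(-1)/29 - 46*(172*(-1/29))²)/(-47 + 172*(-1/29)) + 23582)*(-14594) = ((7661 + (-172/29)³ - 136*(-172/29) - 46*(-172/29)²)/(-47 - 172/29) + 23582)*(-14594) = ((7661 - 5088448/24389 + 23392/29 - 46*29584/841)/(-1535/29) + 23582)*(-14594) = (-29*(7661 - 5088448/24389 + 23392/29 - 1360864/841)/1535 + 23582)*(-14594) = (-29/1535*161963297/24389 + 23582)*(-14594) = (-161963297/1290935 + 23582)*(-14594) = (30280865873/1290935)*(-14594) = -441918956550562/1290935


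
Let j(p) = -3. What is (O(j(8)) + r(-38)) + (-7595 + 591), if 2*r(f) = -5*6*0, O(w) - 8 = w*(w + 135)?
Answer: -7392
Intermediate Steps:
O(w) = 8 + w*(135 + w) (O(w) = 8 + w*(w + 135) = 8 + w*(135 + w))
r(f) = 0 (r(f) = (-5*6*0)/2 = (-30*0)/2 = (1/2)*0 = 0)
(O(j(8)) + r(-38)) + (-7595 + 591) = ((8 + (-3)**2 + 135*(-3)) + 0) + (-7595 + 591) = ((8 + 9 - 405) + 0) - 7004 = (-388 + 0) - 7004 = -388 - 7004 = -7392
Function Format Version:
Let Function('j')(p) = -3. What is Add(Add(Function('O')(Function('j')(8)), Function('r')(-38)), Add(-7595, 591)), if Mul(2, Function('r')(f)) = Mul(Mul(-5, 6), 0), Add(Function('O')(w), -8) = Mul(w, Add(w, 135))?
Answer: -7392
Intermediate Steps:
Function('O')(w) = Add(8, Mul(w, Add(135, w))) (Function('O')(w) = Add(8, Mul(w, Add(w, 135))) = Add(8, Mul(w, Add(135, w))))
Function('r')(f) = 0 (Function('r')(f) = Mul(Rational(1, 2), Mul(Mul(-5, 6), 0)) = Mul(Rational(1, 2), Mul(-30, 0)) = Mul(Rational(1, 2), 0) = 0)
Add(Add(Function('O')(Function('j')(8)), Function('r')(-38)), Add(-7595, 591)) = Add(Add(Add(8, Pow(-3, 2), Mul(135, -3)), 0), Add(-7595, 591)) = Add(Add(Add(8, 9, -405), 0), -7004) = Add(Add(-388, 0), -7004) = Add(-388, -7004) = -7392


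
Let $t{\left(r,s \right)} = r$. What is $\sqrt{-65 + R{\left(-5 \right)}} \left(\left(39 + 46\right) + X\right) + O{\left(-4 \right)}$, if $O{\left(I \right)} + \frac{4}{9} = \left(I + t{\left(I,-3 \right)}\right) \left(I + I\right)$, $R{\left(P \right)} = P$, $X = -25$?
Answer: $\frac{572}{9} + 60 i \sqrt{70} \approx 63.556 + 502.0 i$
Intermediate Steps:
$O{\left(I \right)} = - \frac{4}{9} + 4 I^{2}$ ($O{\left(I \right)} = - \frac{4}{9} + \left(I + I\right) \left(I + I\right) = - \frac{4}{9} + 2 I 2 I = - \frac{4}{9} + 4 I^{2}$)
$\sqrt{-65 + R{\left(-5 \right)}} \left(\left(39 + 46\right) + X\right) + O{\left(-4 \right)} = \sqrt{-65 - 5} \left(\left(39 + 46\right) - 25\right) - \left(\frac{4}{9} - 4 \left(-4\right)^{2}\right) = \sqrt{-70} \left(85 - 25\right) + \left(- \frac{4}{9} + 4 \cdot 16\right) = i \sqrt{70} \cdot 60 + \left(- \frac{4}{9} + 64\right) = 60 i \sqrt{70} + \frac{572}{9} = \frac{572}{9} + 60 i \sqrt{70}$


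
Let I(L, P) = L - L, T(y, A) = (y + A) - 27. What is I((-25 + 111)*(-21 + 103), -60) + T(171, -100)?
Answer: 44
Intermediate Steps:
T(y, A) = -27 + A + y (T(y, A) = (A + y) - 27 = -27 + A + y)
I(L, P) = 0
I((-25 + 111)*(-21 + 103), -60) + T(171, -100) = 0 + (-27 - 100 + 171) = 0 + 44 = 44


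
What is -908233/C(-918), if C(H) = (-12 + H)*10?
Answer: 908233/9300 ≈ 97.659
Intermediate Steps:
C(H) = -120 + 10*H
-908233/C(-918) = -908233/(-120 + 10*(-918)) = -908233/(-120 - 9180) = -908233/(-9300) = -908233*(-1/9300) = 908233/9300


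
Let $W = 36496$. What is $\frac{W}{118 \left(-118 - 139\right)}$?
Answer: $- \frac{18248}{15163} \approx -1.2035$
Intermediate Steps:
$\frac{W}{118 \left(-118 - 139\right)} = \frac{36496}{118 \left(-118 - 139\right)} = \frac{36496}{118 \left(-257\right)} = \frac{36496}{-30326} = 36496 \left(- \frac{1}{30326}\right) = - \frac{18248}{15163}$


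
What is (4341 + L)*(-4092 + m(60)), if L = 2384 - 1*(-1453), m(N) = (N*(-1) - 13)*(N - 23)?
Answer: -55553154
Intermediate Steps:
m(N) = (-23 + N)*(-13 - N) (m(N) = (-N - 13)*(-23 + N) = (-13 - N)*(-23 + N) = (-23 + N)*(-13 - N))
L = 3837 (L = 2384 + 1453 = 3837)
(4341 + L)*(-4092 + m(60)) = (4341 + 3837)*(-4092 + (299 - 1*60² + 10*60)) = 8178*(-4092 + (299 - 1*3600 + 600)) = 8178*(-4092 + (299 - 3600 + 600)) = 8178*(-4092 - 2701) = 8178*(-6793) = -55553154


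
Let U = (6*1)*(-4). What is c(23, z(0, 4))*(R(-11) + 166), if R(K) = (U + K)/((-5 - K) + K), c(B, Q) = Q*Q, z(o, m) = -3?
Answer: 1557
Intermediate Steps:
c(B, Q) = Q²
U = -24 (U = 6*(-4) = -24)
R(K) = 24/5 - K/5 (R(K) = (-24 + K)/((-5 - K) + K) = (-24 + K)/(-5) = (-24 + K)*(-⅕) = 24/5 - K/5)
c(23, z(0, 4))*(R(-11) + 166) = (-3)²*((24/5 - ⅕*(-11)) + 166) = 9*((24/5 + 11/5) + 166) = 9*(7 + 166) = 9*173 = 1557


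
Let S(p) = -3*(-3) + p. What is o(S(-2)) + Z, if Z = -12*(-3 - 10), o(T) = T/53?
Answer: 8275/53 ≈ 156.13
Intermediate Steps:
S(p) = 9 + p
o(T) = T/53 (o(T) = T*(1/53) = T/53)
Z = 156 (Z = -12*(-13) = 156)
o(S(-2)) + Z = (9 - 2)/53 + 156 = (1/53)*7 + 156 = 7/53 + 156 = 8275/53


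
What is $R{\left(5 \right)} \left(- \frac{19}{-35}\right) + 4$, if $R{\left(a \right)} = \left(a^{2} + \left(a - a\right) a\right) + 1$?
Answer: $\frac{634}{35} \approx 18.114$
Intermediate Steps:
$R{\left(a \right)} = 1 + a^{2}$ ($R{\left(a \right)} = \left(a^{2} + 0 a\right) + 1 = \left(a^{2} + 0\right) + 1 = a^{2} + 1 = 1 + a^{2}$)
$R{\left(5 \right)} \left(- \frac{19}{-35}\right) + 4 = \left(1 + 5^{2}\right) \left(- \frac{19}{-35}\right) + 4 = \left(1 + 25\right) \left(\left(-19\right) \left(- \frac{1}{35}\right)\right) + 4 = 26 \cdot \frac{19}{35} + 4 = \frac{494}{35} + 4 = \frac{634}{35}$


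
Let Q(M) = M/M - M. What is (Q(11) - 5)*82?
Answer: -1230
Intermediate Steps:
Q(M) = 1 - M
(Q(11) - 5)*82 = ((1 - 1*11) - 5)*82 = ((1 - 11) - 5)*82 = (-10 - 5)*82 = -15*82 = -1230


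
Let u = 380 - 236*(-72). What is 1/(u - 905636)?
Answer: -1/888264 ≈ -1.1258e-6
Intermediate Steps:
u = 17372 (u = 380 + 16992 = 17372)
1/(u - 905636) = 1/(17372 - 905636) = 1/(-888264) = -1/888264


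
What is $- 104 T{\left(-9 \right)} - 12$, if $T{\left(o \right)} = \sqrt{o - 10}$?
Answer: $-12 - 104 i \sqrt{19} \approx -12.0 - 453.33 i$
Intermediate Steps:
$T{\left(o \right)} = \sqrt{-10 + o}$
$- 104 T{\left(-9 \right)} - 12 = - 104 \sqrt{-10 - 9} - 12 = - 104 \sqrt{-19} - 12 = - 104 i \sqrt{19} - 12 = -12 - 104 i \sqrt{19}$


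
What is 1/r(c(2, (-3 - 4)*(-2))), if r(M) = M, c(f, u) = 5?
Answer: ⅕ ≈ 0.20000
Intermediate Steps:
1/r(c(2, (-3 - 4)*(-2))) = 1/5 = ⅕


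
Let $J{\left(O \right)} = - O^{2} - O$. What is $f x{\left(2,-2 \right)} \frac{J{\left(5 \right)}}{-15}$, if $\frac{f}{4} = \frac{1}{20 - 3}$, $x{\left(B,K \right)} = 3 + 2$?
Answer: $\frac{40}{17} \approx 2.3529$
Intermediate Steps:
$x{\left(B,K \right)} = 5$
$f = \frac{4}{17}$ ($f = \frac{4}{20 - 3} = \frac{4}{17} \approx 0.23529$)
$J{\left(O \right)} = - O - O^{2}$
$f x{\left(2,-2 \right)} \frac{J{\left(5 \right)}}{-15} = \frac{4}{17} \cdot 5 \frac{\left(-1\right) 5 \left(1 + 5\right)}{-15} = \frac{20 \left(-1\right) 5 \cdot 6 \left(- \frac{1}{15}\right)}{17} = \frac{20 \left(\left(-30\right) \left(- \frac{1}{15}\right)\right)}{17} = \frac{20}{17} \cdot 2 = \frac{40}{17}$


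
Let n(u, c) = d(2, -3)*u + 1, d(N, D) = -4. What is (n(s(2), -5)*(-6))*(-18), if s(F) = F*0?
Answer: 108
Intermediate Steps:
s(F) = 0
n(u, c) = 1 - 4*u (n(u, c) = -4*u + 1 = 1 - 4*u)
(n(s(2), -5)*(-6))*(-18) = ((1 - 4*0)*(-6))*(-18) = ((1 + 0)*(-6))*(-18) = (1*(-6))*(-18) = -6*(-18) = 108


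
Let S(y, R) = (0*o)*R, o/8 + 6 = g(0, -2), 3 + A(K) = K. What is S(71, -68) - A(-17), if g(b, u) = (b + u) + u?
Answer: 20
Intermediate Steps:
g(b, u) = b + 2*u
A(K) = -3 + K
o = -80 (o = -48 + 8*(0 + 2*(-2)) = -48 + 8*(0 - 4) = -48 + 8*(-4) = -48 - 32 = -80)
S(y, R) = 0 (S(y, R) = (0*(-80))*R = 0*R = 0)
S(71, -68) - A(-17) = 0 - (-3 - 17) = 0 - 1*(-20) = 0 + 20 = 20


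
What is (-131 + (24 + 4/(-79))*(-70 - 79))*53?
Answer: -15489621/79 ≈ -1.9607e+5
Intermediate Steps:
(-131 + (24 + 4/(-79))*(-70 - 79))*53 = (-131 + (24 + 4*(-1/79))*(-149))*53 = (-131 + (24 - 4/79)*(-149))*53 = (-131 + (1892/79)*(-149))*53 = (-131 - 281908/79)*53 = -292257/79*53 = -15489621/79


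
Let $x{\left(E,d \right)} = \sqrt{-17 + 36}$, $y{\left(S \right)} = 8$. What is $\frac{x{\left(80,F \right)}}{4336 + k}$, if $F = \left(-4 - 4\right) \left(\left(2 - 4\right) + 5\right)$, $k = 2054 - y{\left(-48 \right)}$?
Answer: $\frac{\sqrt{19}}{6382} \approx 0.000683$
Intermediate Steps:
$k = 2046$ ($k = 2054 - 8 = 2046$)
$F = -24$ ($F = - 8 \left(-2 + 5\right) = \left(-8\right) 3 = -24$)
$x{\left(E,d \right)} = \sqrt{19}$
$\frac{x{\left(80,F \right)}}{4336 + k} = \frac{\sqrt{19}}{4336 + 2046} = \frac{\sqrt{19}}{6382}$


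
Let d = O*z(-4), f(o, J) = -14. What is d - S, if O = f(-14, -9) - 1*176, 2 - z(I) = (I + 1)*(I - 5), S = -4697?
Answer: 9447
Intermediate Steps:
z(I) = 2 - (1 + I)*(-5 + I) (z(I) = 2 - (I + 1)*(I - 5) = 2 - (1 + I)*(-5 + I))
O = -190 (O = -14 - 1*176 = -14 - 176 = -190)
d = 4750 (d = -190*(7 - 1*(-4)² + 4*(-4)) = -190*(7 - 1*16 - 16) = -190*(7 - 16 - 16) = -190*(-25) = 4750)
d - S = 4750 - 1*(-4697) = 4750 + 4697 = 9447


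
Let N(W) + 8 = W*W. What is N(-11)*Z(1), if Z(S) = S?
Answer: 113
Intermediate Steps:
N(W) = -8 + W² (N(W) = -8 + W*W = -8 + W²)
N(-11)*Z(1) = (-8 + (-11)²)*1 = (-8 + 121)*1 = 113*1 = 113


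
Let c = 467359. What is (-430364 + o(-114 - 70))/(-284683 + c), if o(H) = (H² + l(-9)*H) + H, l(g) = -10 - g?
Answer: -99127/45669 ≈ -2.1706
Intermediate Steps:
o(H) = H² (o(H) = (H² + (-10 - 1*(-9))*H) + H = (H² + (-10 + 9)*H) + H = (H² - H) + H = H²)
(-430364 + o(-114 - 70))/(-284683 + c) = (-430364 + (-114 - 70)²)/(-284683 + 467359) = (-430364 + (-184)²)/182676 = (-430364 + 33856)*(1/182676) = -396508*1/182676 = -99127/45669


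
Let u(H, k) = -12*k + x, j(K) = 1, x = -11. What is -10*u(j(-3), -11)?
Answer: -1210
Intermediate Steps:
u(H, k) = -11 - 12*k (u(H, k) = -12*k - 11 = -11 - 12*k)
-10*u(j(-3), -11) = -10*(-11 - 12*(-11)) = -10*(-11 + 132) = -10*121 = -1210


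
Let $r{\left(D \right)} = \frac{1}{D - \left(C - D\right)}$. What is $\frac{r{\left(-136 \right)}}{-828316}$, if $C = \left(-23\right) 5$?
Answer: $\frac{1}{130045612} \approx 7.6896 \cdot 10^{-9}$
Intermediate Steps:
$C = -115$
$r{\left(D \right)} = \frac{1}{115 + 2 D}$ ($r{\left(D \right)} = \frac{1}{D + \left(D - -115\right)} = \frac{1}{D + \left(D + 115\right)} = \frac{1}{D + \left(115 + D\right)} = \frac{1}{115 + 2 D}$)
$\frac{r{\left(-136 \right)}}{-828316} = \frac{1}{\left(115 + 2 \left(-136\right)\right) \left(-828316\right)} = \frac{1}{115 - 272} \left(- \frac{1}{828316}\right) = \frac{1}{-157} \left(- \frac{1}{828316}\right) = \left(- \frac{1}{157}\right) \left(- \frac{1}{828316}\right) = \frac{1}{130045612}$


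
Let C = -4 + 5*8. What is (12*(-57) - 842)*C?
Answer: -54936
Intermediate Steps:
C = 36 (C = -4 + 40 = 36)
(12*(-57) - 842)*C = (12*(-57) - 842)*36 = (-684 - 842)*36 = -1526*36 = -54936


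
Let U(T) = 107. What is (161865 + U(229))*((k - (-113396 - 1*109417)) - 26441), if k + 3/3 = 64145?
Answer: 42196297552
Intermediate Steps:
k = 64144 (k = -1 + 64145 = 64144)
(161865 + U(229))*((k - (-113396 - 1*109417)) - 26441) = (161865 + 107)*((64144 - (-113396 - 1*109417)) - 26441) = 161972*((64144 - (-113396 - 109417)) - 26441) = 161972*((64144 - 1*(-222813)) - 26441) = 161972*((64144 + 222813) - 26441) = 161972*(286957 - 26441) = 161972*260516 = 42196297552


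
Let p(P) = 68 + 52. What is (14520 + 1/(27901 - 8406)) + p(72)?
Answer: 285406801/19495 ≈ 14640.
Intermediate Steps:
p(P) = 120
(14520 + 1/(27901 - 8406)) + p(72) = (14520 + 1/(27901 - 8406)) + 120 = (14520 + 1/19495) + 120 = 283067401/19495 + 120 = 285406801/19495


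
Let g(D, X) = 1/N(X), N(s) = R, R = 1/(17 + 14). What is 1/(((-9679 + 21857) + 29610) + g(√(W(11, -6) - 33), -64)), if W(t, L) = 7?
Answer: 1/41819 ≈ 2.3913e-5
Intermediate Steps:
R = 1/31 ≈ 0.032258
N(s) = 1/31
g(D, X) = 31 (g(D, X) = 1/(1/31) = 31)
1/(((-9679 + 21857) + 29610) + g(√(W(11, -6) - 33), -64)) = 1/(((-9679 + 21857) + 29610) + 31) = 1/((12178 + 29610) + 31) = 1/(41788 + 31) = 1/41819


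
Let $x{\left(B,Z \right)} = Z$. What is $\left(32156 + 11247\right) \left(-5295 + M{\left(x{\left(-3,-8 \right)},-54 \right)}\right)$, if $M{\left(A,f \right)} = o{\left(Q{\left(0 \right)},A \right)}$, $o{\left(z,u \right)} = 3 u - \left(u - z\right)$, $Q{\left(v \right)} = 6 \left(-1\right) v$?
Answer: $-230513333$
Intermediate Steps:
$Q{\left(v \right)} = - 6 v$
$o{\left(z,u \right)} = z + 2 u$
$M{\left(A,f \right)} = 2 A$ ($M{\left(A,f \right)} = \left(-6\right) 0 + 2 A = 0 + 2 A = 2 A$)
$\left(32156 + 11247\right) \left(-5295 + M{\left(x{\left(-3,-8 \right)},-54 \right)}\right) = \left(32156 + 11247\right) \left(-5295 + 2 \left(-8\right)\right) = 43403 \left(-5295 - 16\right) = 43403 \left(-5311\right) = -230513333$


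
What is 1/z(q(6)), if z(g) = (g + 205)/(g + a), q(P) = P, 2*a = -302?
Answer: -145/211 ≈ -0.68720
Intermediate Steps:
a = -151 (a = (½)*(-302) = -151)
z(g) = (205 + g)/(-151 + g) (z(g) = (g + 205)/(g - 151) = (205 + g)/(-151 + g))
1/z(q(6)) = 1/((205 + 6)/(-151 + 6)) = 1/(211/(-145)) = 1/(-1/145*211) = 1/(-211/145) = -145/211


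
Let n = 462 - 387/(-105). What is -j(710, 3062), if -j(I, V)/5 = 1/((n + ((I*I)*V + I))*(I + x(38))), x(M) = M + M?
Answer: 175/42463208385114 ≈ 4.1212e-12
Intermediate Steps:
x(M) = 2*M
n = 16299/35 (n = 462 - 387*(-1)/105 = 462 - 1*(-129/35) = 462 + 129/35 = 16299/35 ≈ 465.69)
j(I, V) = -5/((76 + I)*(16299/35 + I + V*I²)) (j(I, V) = -5*1/((16299/35 + ((I*I)*V + I))*(I + 2*38)) = -5*1/((16299/35 + (I²*V + I))*(I + 76)) = -5*1/((76 + I)*(16299/35 + (V*I² + I))) = -5*1/((76 + I)*(16299/35 + (I + V*I²))) = -5*1/((76 + I)*(16299/35 + I + V*I²)) = -5/((76 + I)*(16299/35 + I + V*I²)))
-j(710, 3062) = -(-175)/(1238724 + 35*710² + 18959*710 + 35*3062*710³ + 2660*3062*710²) = -(-175)/(1238724 + 35*504100 + 13460890 + 35*3062*357911000 + 2660*3062*504100) = -(-175)/(1238724 + 17643500 + 13460890 + 38357321870000 + 4105854172000) = -(-175)/42463208385114 = -1*(-175/42463208385114) = 175/42463208385114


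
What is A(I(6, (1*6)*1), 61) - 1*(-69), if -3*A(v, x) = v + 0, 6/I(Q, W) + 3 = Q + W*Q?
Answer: 2689/39 ≈ 68.949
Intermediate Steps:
I(Q, W) = 6/(-3 + Q + Q*W) (I(Q, W) = 6/(-3 + (Q + W*Q)) = 6/(-3 + (Q + Q*W)) = 6/(-3 + Q + Q*W))
A(v, x) = -v/3 (A(v, x) = -(v + 0)/3 = -v/3)
A(I(6, (1*6)*1), 61) - 1*(-69) = -2/(-3 + 6 + 6*((1*6)*1)) - 1*(-69) = -2/(-3 + 6 + 6*(6*1)) + 69 = -2/(-3 + 6 + 6*6) + 69 = -2/(-3 + 6 + 36) + 69 = -2/39 + 69 = 2689/39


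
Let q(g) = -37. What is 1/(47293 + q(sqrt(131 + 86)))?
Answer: 1/47256 ≈ 2.1161e-5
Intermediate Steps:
1/(47293 + q(sqrt(131 + 86))) = 1/(47293 - 37) = 1/47256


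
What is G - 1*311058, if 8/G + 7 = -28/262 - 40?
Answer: -1919539966/6171 ≈ -3.1106e+5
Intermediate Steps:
G = -1048/6171 (G = 8/(-7 + (-28/262 - 40)) = 8/(-7 + ((1/262)*(-28) - 40)) = 8/(-7 + (-14/131 - 40)) = 8/(-7 - 5254/131) = 8/(-6171/131) = 8*(-131/6171) = -1048/6171 ≈ -0.16983)
G - 1*311058 = -1048/6171 - 1*311058 = -1048/6171 - 311058 = -1919539966/6171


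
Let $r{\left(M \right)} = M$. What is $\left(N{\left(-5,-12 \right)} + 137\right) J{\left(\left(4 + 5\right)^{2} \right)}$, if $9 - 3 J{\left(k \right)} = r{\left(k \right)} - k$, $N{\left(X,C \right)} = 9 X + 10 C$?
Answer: $-84$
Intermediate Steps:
$J{\left(k \right)} = 3$ ($J{\left(k \right)} = 3 - \frac{k - k}{3} = 3 - 0 = 3 + 0 = 3$)
$\left(N{\left(-5,-12 \right)} + 137\right) J{\left(\left(4 + 5\right)^{2} \right)} = \left(\left(9 \left(-5\right) + 10 \left(-12\right)\right) + 137\right) 3 = \left(\left(-45 - 120\right) + 137\right) 3 = \left(-165 + 137\right) 3 = \left(-28\right) 3 = -84$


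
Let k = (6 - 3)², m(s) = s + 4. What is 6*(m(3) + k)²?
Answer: 1536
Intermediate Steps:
m(s) = 4 + s
k = 9 (k = 3² = 9)
6*(m(3) + k)² = 6*((4 + 3) + 9)² = 6*(7 + 9)² = 6*16² = 6*256 = 1536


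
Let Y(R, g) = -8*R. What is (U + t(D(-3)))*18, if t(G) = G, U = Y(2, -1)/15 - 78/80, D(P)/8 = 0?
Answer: -147/4 ≈ -36.750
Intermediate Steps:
D(P) = 0 (D(P) = 8*0 = 0)
U = -49/24 (U = -8*2/15 - 78/80 = -16*1/15 - 78*1/80 = -16/15 - 39/40 = -49/24 ≈ -2.0417)
(U + t(D(-3)))*18 = (-49/24 + 0)*18 = -49/24*18 = -147/4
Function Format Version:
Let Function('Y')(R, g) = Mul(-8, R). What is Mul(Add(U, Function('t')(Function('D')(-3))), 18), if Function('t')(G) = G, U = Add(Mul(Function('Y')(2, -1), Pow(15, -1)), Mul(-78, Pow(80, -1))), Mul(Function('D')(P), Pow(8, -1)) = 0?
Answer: Rational(-147, 4) ≈ -36.750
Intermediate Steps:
Function('D')(P) = 0 (Function('D')(P) = Mul(8, 0) = 0)
U = Rational(-49, 24) (U = Add(Mul(Mul(-8, 2), Pow(15, -1)), Mul(-78, Pow(80, -1))) = Add(Mul(-16, Rational(1, 15)), Mul(-78, Rational(1, 80))) = Add(Rational(-16, 15), Rational(-39, 40)) = Rational(-49, 24) ≈ -2.0417)
Mul(Add(U, Function('t')(Function('D')(-3))), 18) = Mul(Add(Rational(-49, 24), 0), 18) = Mul(Rational(-49, 24), 18) = Rational(-147, 4)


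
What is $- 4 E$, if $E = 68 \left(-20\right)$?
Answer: $5440$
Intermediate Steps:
$E = -1360$
$- 4 E = \left(-4\right) \left(-1360\right) = 5440$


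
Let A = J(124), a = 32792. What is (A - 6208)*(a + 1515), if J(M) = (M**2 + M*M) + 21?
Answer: 842751455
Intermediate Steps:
J(M) = 21 + 2*M**2 (J(M) = (M**2 + M**2) + 21 = 2*M**2 + 21 = 21 + 2*M**2)
A = 30773 (A = 21 + 2*124**2 = 21 + 2*15376 = 21 + 30752 = 30773)
(A - 6208)*(a + 1515) = (30773 - 6208)*(32792 + 1515) = 24565*34307 = 842751455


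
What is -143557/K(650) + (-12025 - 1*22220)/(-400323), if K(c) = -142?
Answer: 19158010567/18948622 ≈ 1011.1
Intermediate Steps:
-143557/K(650) + (-12025 - 1*22220)/(-400323) = -143557/(-142) + (-12025 - 1*22220)/(-400323) = -143557*(-1/142) + (-12025 - 22220)*(-1/400323) = 143557/142 - 34245*(-1/400323) = 143557/142 + 11415/133441 = 19158010567/18948622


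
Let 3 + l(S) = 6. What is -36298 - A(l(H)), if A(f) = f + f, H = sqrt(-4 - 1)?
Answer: -36304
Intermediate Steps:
H = I*sqrt(5) (H = sqrt(-5) = I*sqrt(5) ≈ 2.2361*I)
l(S) = 3 (l(S) = -3 + 6 = 3)
A(f) = 2*f
-36298 - A(l(H)) = -36298 - 2*3 = -36298 - 1*6 = -36298 - 6 = -36304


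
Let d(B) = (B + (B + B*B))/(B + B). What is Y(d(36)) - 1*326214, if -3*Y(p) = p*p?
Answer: -979003/3 ≈ -3.2633e+5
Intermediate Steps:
d(B) = (B² + 2*B)/(2*B) (d(B) = (B + (B + B²))/((2*B)) = (B² + 2*B)*(1/(2*B)) = (B² + 2*B)/(2*B))
Y(p) = -p²/3 (Y(p) = -p*p/3 = -p²/3)
Y(d(36)) - 1*326214 = -(1 + (½)*36)²/3 - 1*326214 = -(1 + 18)²/3 - 326214 = -⅓*19² - 326214 = -⅓*361 - 326214 = -361/3 - 326214 = -979003/3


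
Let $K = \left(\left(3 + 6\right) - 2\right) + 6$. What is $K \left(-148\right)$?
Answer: $-1924$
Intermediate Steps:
$K = 13$ ($K = \left(9 - 2\right) + 6 = 7 + 6 = 13$)
$K \left(-148\right) = 13 \left(-148\right) = -1924$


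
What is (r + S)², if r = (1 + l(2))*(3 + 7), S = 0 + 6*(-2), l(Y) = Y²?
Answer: 1444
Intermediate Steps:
S = -12 (S = 0 - 12 = -12)
r = 50 (r = (1 + 2²)*(3 + 7) = (1 + 4)*10 = 5*10 = 50)
(r + S)² = (50 - 12)² = 38² = 1444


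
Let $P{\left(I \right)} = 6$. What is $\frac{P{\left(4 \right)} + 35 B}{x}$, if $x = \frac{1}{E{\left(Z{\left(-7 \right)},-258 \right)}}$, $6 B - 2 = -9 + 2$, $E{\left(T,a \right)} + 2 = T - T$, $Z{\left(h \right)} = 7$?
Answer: $\frac{139}{3} \approx 46.333$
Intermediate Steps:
$E{\left(T,a \right)} = -2$ ($E{\left(T,a \right)} = -2 + \left(T - T\right) = -2 + 0 = -2$)
$B = - \frac{5}{6}$ ($B = \frac{1}{3} + \frac{-9 + 2}{6} = \frac{1}{3} + \frac{1}{6} \left(-7\right) = \frac{1}{3} - \frac{7}{6} = - \frac{5}{6} \approx -0.83333$)
$x = - \frac{1}{2}$ ($x = \frac{1}{-2} = - \frac{1}{2} \approx -0.5$)
$\frac{P{\left(4 \right)} + 35 B}{x} = \frac{6 + 35 \left(- \frac{5}{6}\right)}{- \frac{1}{2}} = \left(6 - \frac{175}{6}\right) \left(-2\right) = \left(- \frac{139}{6}\right) \left(-2\right) = \frac{139}{3}$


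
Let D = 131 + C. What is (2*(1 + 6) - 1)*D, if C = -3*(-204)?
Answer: 9659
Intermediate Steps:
C = 612
D = 743 (D = 131 + 612 = 743)
(2*(1 + 6) - 1)*D = (2*(1 + 6) - 1)*743 = (2*7 - 1)*743 = (14 - 1)*743 = 13*743 = 9659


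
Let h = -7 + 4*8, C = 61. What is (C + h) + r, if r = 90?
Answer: 176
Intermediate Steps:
h = 25 (h = -7 + 32 = 25)
(C + h) + r = (61 + 25) + 90 = 86 + 90 = 176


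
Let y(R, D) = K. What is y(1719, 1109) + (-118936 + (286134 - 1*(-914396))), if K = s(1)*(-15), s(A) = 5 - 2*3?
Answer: 1081609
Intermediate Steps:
s(A) = -1 (s(A) = 5 - 6 = -1)
K = 15 (K = -1*(-15) = 15)
y(R, D) = 15
y(1719, 1109) + (-118936 + (286134 - 1*(-914396))) = 15 + (-118936 + (286134 - 1*(-914396))) = 15 + (-118936 + (286134 + 914396)) = 15 + (-118936 + 1200530) = 15 + 1081594 = 1081609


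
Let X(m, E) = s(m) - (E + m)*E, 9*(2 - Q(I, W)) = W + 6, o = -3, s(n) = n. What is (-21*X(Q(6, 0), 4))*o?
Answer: -1260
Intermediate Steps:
Q(I, W) = 4/3 - W/9 (Q(I, W) = 2 - (W + 6)/9 = 2 - (6 + W)/9 = 2 + (-⅔ - W/9) = 4/3 - W/9)
X(m, E) = m - E*(E + m) (X(m, E) = m - (E + m)*E = m - E*(E + m))
(-21*X(Q(6, 0), 4))*o = -21*((4/3 - ⅑*0) - 1*4² - 1*4*(4/3 - ⅑*0))*(-3) = -21*((4/3 + 0) - 1*16 - 1*4*(4/3 + 0))*(-3) = -21*(4/3 - 16 - 1*4*4/3)*(-3) = -21*(4/3 - 16 - 16/3)*(-3) = -21*(-20)*(-3) = 420*(-3) = -1260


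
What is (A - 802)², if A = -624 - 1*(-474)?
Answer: 906304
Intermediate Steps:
A = -150 (A = -624 + 474 = -150)
(A - 802)² = (-150 - 802)² = (-952)² = 906304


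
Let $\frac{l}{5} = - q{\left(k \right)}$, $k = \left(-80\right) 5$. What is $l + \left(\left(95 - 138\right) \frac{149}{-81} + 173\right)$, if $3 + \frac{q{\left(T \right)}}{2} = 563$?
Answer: $- \frac{433180}{81} \approx -5347.9$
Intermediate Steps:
$k = -400$
$q{\left(T \right)} = 1120$ ($q{\left(T \right)} = -6 + 2 \cdot 563 = -6 + 1126 = 1120$)
$l = -5600$ ($l = 5 \left(\left(-1\right) 1120\right) = 5 \left(-1120\right) = -5600$)
$l + \left(\left(95 - 138\right) \frac{149}{-81} + 173\right) = -5600 + \left(\left(95 - 138\right) \frac{149}{-81} + 173\right) = -5600 + \left(- 43 \cdot 149 \left(- \frac{1}{81}\right) + 173\right) = -5600 + \left(\left(-43\right) \left(- \frac{149}{81}\right) + 173\right) = -5600 + \left(\frac{6407}{81} + 173\right) = -5600 + \frac{20420}{81} = - \frac{433180}{81}$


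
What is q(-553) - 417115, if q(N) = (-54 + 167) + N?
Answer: -417555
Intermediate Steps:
q(N) = 113 + N
q(-553) - 417115 = (113 - 553) - 417115 = -440 - 417115 = -417555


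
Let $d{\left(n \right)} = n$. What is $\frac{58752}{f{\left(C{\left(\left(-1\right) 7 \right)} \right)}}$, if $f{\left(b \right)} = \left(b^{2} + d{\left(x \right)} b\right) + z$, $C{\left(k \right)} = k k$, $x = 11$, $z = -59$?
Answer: $\frac{58752}{2881} \approx 20.393$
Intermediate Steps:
$C{\left(k \right)} = k^{2}$
$f{\left(b \right)} = -59 + b^{2} + 11 b$ ($f{\left(b \right)} = \left(b^{2} + 11 b\right) - 59 = -59 + b^{2} + 11 b$)
$\frac{58752}{f{\left(C{\left(\left(-1\right) 7 \right)} \right)}} = \frac{58752}{-59 + \left(\left(\left(-1\right) 7\right)^{2}\right)^{2} + 11 \left(\left(-1\right) 7\right)^{2}} = \frac{58752}{-59 + \left(\left(-7\right)^{2}\right)^{2} + 11 \left(-7\right)^{2}} = \frac{58752}{-59 + 49^{2} + 11 \cdot 49} = \frac{58752}{-59 + 2401 + 539} = \frac{58752}{2881}$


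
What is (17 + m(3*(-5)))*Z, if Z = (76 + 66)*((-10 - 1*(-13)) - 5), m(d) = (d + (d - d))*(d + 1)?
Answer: -64468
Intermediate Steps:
m(d) = d*(1 + d) (m(d) = (d + 0)*(1 + d) = d*(1 + d))
Z = -284 (Z = 142*((-10 + 13) - 5) = 142*(3 - 5) = 142*(-2) = -284)
(17 + m(3*(-5)))*Z = (17 + (3*(-5))*(1 + 3*(-5)))*(-284) = (17 - 15*(1 - 15))*(-284) = (17 - 15*(-14))*(-284) = (17 + 210)*(-284) = 227*(-284) = -64468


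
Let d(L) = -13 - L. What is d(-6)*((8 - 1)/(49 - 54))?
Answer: 49/5 ≈ 9.8000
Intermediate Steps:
d(-6)*((8 - 1)/(49 - 54)) = (-13 - 1*(-6))*((8 - 1)/(49 - 54)) = (-13 + 6)*(7/(-5)) = -49*(-1)/5 = -7*(-7/5) = 49/5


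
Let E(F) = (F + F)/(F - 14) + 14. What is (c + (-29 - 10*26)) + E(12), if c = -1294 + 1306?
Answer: -275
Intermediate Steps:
c = 12
E(F) = 14 + 2*F/(-14 + F) (E(F) = (2*F)/(-14 + F) + 14 = 2*F/(-14 + F) + 14 = 14 + 2*F/(-14 + F))
(c + (-29 - 10*26)) + E(12) = (12 + (-29 - 10*26)) + 4*(-49 + 4*12)/(-14 + 12) = (12 + (-29 - 260)) + 4*(-49 + 48)/(-2) = (12 - 289) + 4*(-1/2)*(-1) = -277 + 2 = -275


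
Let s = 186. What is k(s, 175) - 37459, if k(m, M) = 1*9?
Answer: -37450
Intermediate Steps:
k(m, M) = 9
k(s, 175) - 37459 = 9 - 37459 = -37450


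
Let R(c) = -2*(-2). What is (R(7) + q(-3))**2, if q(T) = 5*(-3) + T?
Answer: 196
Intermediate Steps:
R(c) = 4
q(T) = -15 + T
(R(7) + q(-3))**2 = (4 + (-15 - 3))**2 = (4 - 18)**2 = (-14)**2 = 196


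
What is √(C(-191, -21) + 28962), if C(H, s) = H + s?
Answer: 25*√46 ≈ 169.56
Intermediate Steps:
√(C(-191, -21) + 28962) = √((-191 - 21) + 28962) = √(-212 + 28962) = √28750 = 25*√46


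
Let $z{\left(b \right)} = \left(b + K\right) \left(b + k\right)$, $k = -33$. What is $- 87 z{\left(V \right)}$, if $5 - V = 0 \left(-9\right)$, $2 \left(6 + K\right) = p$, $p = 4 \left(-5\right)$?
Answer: $-26796$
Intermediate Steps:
$p = -20$
$K = -16$ ($K = -6 + \frac{1}{2} \left(-20\right) = -6 - 10 = -16$)
$V = 5$ ($V = 5 - 0 \left(-9\right) = 5 - 0 = 5 + 0 = 5$)
$z{\left(b \right)} = \left(-33 + b\right) \left(-16 + b\right)$ ($z{\left(b \right)} = \left(b - 16\right) \left(b - 33\right) = \left(-16 + b\right) \left(-33 + b\right) = \left(-33 + b\right) \left(-16 + b\right)$)
$- 87 z{\left(V \right)} = - 87 \left(528 + 5^{2} - 245\right) = - 87 \left(528 + 25 - 245\right) = \left(-87\right) 308 = -26796$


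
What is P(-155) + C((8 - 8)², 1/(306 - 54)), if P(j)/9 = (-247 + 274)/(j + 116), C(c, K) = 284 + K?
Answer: 909985/3276 ≈ 277.77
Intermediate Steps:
P(j) = 243/(116 + j) (P(j) = 9*((-247 + 274)/(j + 116)) = 9*(27/(116 + j)) = 243/(116 + j))
P(-155) + C((8 - 8)², 1/(306 - 54)) = 243/(116 - 155) + (284 + 1/(306 - 54)) = 243/(-39) + (284 + 1/252) = 243*(-1/39) + (284 + 1/252) = -81/13 + 71569/252 = 909985/3276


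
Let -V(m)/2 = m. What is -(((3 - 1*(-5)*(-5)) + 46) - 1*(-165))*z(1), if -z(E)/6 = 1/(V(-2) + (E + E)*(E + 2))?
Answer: 567/5 ≈ 113.40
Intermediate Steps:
V(m) = -2*m
z(E) = -6/(4 + 2*E*(2 + E)) (z(E) = -6/(-2*(-2) + (E + E)*(E + 2)) = -6/(4 + (2*E)*(2 + E)) = -6/(4 + 2*E*(2 + E)))
-(((3 - 1*(-5)*(-5)) + 46) - 1*(-165))*z(1) = -(((3 - 1*(-5)*(-5)) + 46) - 1*(-165))*(-3/(2 + 1² + 2*1)) = -(((3 + 5*(-5)) + 46) + 165)*(-3/(2 + 1 + 2)) = -(((3 - 25) + 46) + 165)*(-3/5) = -((-22 + 46) + 165)*(-3*⅕) = -(24 + 165)*(-3)/5 = -189*(-3)/5 = -1*(-567/5) = 567/5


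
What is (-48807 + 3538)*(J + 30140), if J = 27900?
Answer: -2627412760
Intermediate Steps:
(-48807 + 3538)*(J + 30140) = (-48807 + 3538)*(27900 + 30140) = -45269*58040 = -2627412760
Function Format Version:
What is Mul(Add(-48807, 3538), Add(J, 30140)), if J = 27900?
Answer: -2627412760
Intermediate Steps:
Mul(Add(-48807, 3538), Add(J, 30140)) = Mul(Add(-48807, 3538), Add(27900, 30140)) = Mul(-45269, 58040) = -2627412760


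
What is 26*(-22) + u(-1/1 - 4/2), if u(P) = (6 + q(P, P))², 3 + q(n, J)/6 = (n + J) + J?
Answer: 3784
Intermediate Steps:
q(n, J) = -18 + 6*n + 12*J (q(n, J) = -18 + 6*((n + J) + J) = -18 + 6*((J + n) + J) = -18 + 6*(n + 2*J) = -18 + (6*n + 12*J) = -18 + 6*n + 12*J)
u(P) = (-12 + 18*P)² (u(P) = (6 + (-18 + 6*P + 12*P))² = (6 + (-18 + 18*P))² = (-12 + 18*P)²)
26*(-22) + u(-1/1 - 4/2) = 26*(-22) + 36*(-2 + 3*(-1/1 - 4/2))² = -572 + 36*(-2 + 3*(-1*1 - 4*½))² = -572 + 36*(-2 + 3*(-1 - 2))² = -572 + 36*(-2 + 3*(-3))² = -572 + 36*(-2 - 9)² = -572 + 36*(-11)² = -572 + 36*121 = -572 + 4356 = 3784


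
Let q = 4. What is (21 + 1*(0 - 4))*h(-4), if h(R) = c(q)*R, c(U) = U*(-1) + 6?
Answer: -136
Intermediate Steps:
c(U) = 6 - U (c(U) = -U + 6 = 6 - U)
h(R) = 2*R (h(R) = (6 - 1*4)*R = (6 - 4)*R = 2*R)
(21 + 1*(0 - 4))*h(-4) = (21 + 1*(0 - 4))*(2*(-4)) = (21 + 1*(-4))*(-8) = (21 - 4)*(-8) = 17*(-8) = -136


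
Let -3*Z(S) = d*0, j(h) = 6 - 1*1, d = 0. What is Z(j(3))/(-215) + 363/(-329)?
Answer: -363/329 ≈ -1.1033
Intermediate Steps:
j(h) = 5 (j(h) = 6 - 1 = 5)
Z(S) = 0 (Z(S) = -0*0 = -⅓*0 = 0)
Z(j(3))/(-215) + 363/(-329) = 0/(-215) + 363/(-329) = 0*(-1/215) + 363*(-1/329) = 0 - 363/329 = -363/329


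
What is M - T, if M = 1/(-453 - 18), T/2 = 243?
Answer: -228907/471 ≈ -486.00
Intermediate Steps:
T = 486 (T = 2*243 = 486)
M = -1/471 (M = 1/(-471) = -1/471 ≈ -0.0021231)
M - T = -1/471 - 1*486 = -1/471 - 486 = -228907/471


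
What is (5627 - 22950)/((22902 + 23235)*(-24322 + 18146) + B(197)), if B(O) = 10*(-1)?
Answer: 17323/284942122 ≈ 6.0795e-5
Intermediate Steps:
B(O) = -10
(5627 - 22950)/((22902 + 23235)*(-24322 + 18146) + B(197)) = (5627 - 22950)/((22902 + 23235)*(-24322 + 18146) - 10) = -17323/(46137*(-6176) - 10) = -17323/(-284942112 - 10) = -17323/(-284942122) = -17323*(-1/284942122) = 17323/284942122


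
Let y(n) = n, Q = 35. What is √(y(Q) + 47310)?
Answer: √47345 ≈ 217.59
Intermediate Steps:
√(y(Q) + 47310) = √(35 + 47310) = √47345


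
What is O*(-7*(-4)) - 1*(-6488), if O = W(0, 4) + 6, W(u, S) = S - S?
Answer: 6656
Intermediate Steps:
W(u, S) = 0
O = 6 (O = 0 + 6 = 6)
O*(-7*(-4)) - 1*(-6488) = 6*(-7*(-4)) - 1*(-6488) = 6*28 + 6488 = 168 + 6488 = 6656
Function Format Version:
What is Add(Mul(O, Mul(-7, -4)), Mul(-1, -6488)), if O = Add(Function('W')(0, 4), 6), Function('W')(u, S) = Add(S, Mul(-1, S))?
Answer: 6656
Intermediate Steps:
Function('W')(u, S) = 0
O = 6 (O = Add(0, 6) = 6)
Add(Mul(O, Mul(-7, -4)), Mul(-1, -6488)) = Add(Mul(6, Mul(-7, -4)), Mul(-1, -6488)) = Add(Mul(6, 28), 6488) = Add(168, 6488) = 6656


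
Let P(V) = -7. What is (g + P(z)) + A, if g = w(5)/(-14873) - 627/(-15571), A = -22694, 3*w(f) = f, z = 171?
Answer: -15771774456491/694762449 ≈ -22701.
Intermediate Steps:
w(f) = f/3
g = 27898258/694762449 (g = ((⅓)*5)/(-14873) - 627/(-15571) = (5/3)*(-1/14873) - 627*(-1/15571) = -5/44619 + 627/15571 = 27898258/694762449 ≈ 0.040155)
(g + P(z)) + A = (27898258/694762449 - 7) - 22694 = -4835438885/694762449 - 22694 = -15771774456491/694762449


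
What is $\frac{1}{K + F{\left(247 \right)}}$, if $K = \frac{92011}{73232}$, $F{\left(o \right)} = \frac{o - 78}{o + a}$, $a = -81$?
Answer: $\frac{6078256}{13825017} \approx 0.43966$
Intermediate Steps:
$F{\left(o \right)} = \frac{-78 + o}{-81 + o}$ ($F{\left(o \right)} = \frac{o - 78}{o - 81} = \frac{-78 + o}{-81 + o}$)
$K = \frac{92011}{73232}$ ($K = 92011 \cdot \frac{1}{73232} = \frac{92011}{73232} \approx 1.2564$)
$\frac{1}{K + F{\left(247 \right)}} = \frac{1}{\frac{92011}{73232} + \frac{-78 + 247}{-81 + 247}} = \frac{1}{\frac{92011}{73232} + \frac{1}{166} \cdot 169} = \frac{1}{\frac{92011}{73232} + \frac{169}{166}} = \frac{1}{\frac{13825017}{6078256}} = \frac{6078256}{13825017}$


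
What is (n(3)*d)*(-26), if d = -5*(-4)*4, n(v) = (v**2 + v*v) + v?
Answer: -43680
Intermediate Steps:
n(v) = v + 2*v**2 (n(v) = (v**2 + v**2) + v = 2*v**2 + v = v + 2*v**2)
d = 80 (d = 20*4 = 80)
(n(3)*d)*(-26) = ((3*(1 + 2*3))*80)*(-26) = ((3*(1 + 6))*80)*(-26) = ((3*7)*80)*(-26) = (21*80)*(-26) = 1680*(-26) = -43680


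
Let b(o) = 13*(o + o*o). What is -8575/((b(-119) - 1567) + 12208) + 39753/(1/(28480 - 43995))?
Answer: -119151520021240/193187 ≈ -6.1677e+8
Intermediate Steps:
b(o) = 13*o + 13*o² (b(o) = 13*(o + o²) = 13*o + 13*o²)
-8575/((b(-119) - 1567) + 12208) + 39753/(1/(28480 - 43995)) = -8575/((13*(-119)*(1 - 119) - 1567) + 12208) + 39753/(1/(28480 - 43995)) = -8575/((13*(-119)*(-118) - 1567) + 12208) + 39753/(1/(-15515)) = -8575/((182546 - 1567) + 12208) + 39753/(-1/15515) = -8575/(180979 + 12208) + 39753*(-15515) = -8575/193187 - 616767795 = -119151520021240/193187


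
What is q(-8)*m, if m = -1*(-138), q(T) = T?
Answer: -1104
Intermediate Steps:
m = 138
q(-8)*m = -8*138 = -1104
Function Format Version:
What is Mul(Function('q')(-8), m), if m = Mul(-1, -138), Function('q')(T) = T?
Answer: -1104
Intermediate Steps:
m = 138
Mul(Function('q')(-8), m) = Mul(-8, 138) = -1104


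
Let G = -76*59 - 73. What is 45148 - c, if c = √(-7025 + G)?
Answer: 45148 - I*√11582 ≈ 45148.0 - 107.62*I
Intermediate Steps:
G = -4557 (G = -4484 - 73 = -4557)
c = I*√11582 (c = √(-7025 - 4557) = √(-11582) = I*√11582 ≈ 107.62*I)
45148 - c = 45148 - I*√11582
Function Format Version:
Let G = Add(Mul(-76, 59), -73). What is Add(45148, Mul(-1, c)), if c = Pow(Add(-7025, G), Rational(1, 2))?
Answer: Add(45148, Mul(-1, I, Pow(11582, Rational(1, 2)))) ≈ Add(45148., Mul(-107.62, I))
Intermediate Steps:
G = -4557 (G = Add(-4484, -73) = -4557)
c = Mul(I, Pow(11582, Rational(1, 2))) (c = Pow(Add(-7025, -4557), Rational(1, 2)) = Pow(-11582, Rational(1, 2)) = Mul(I, Pow(11582, Rational(1, 2))) ≈ Mul(107.62, I))
Add(45148, Mul(-1, c)) = Add(45148, Mul(-1, Mul(I, Pow(11582, Rational(1, 2))))) = Add(45148, Mul(-1, I, Pow(11582, Rational(1, 2))))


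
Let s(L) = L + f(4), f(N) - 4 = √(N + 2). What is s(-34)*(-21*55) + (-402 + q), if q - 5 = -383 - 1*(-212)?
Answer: 34082 - 1155*√6 ≈ 31253.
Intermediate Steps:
f(N) = 4 + √(2 + N) (f(N) = 4 + √(N + 2) = 4 + √(2 + N))
q = -166 (q = 5 + (-383 - 1*(-212)) = 5 + (-383 + 212) = 5 - 171 = -166)
s(L) = 4 + L + √6 (s(L) = L + (4 + √(2 + 4)) = L + (4 + √6) = 4 + L + √6)
s(-34)*(-21*55) + (-402 + q) = (4 - 34 + √6)*(-21*55) + (-402 - 166) = (-30 + √6)*(-1155) - 568 = (34650 - 1155*√6) - 568 = 34082 - 1155*√6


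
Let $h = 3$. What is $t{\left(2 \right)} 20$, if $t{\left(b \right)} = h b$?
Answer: $120$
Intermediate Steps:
$t{\left(b \right)} = 3 b$
$t{\left(2 \right)} 20 = 3 \cdot 2 \cdot 20 = 6 \cdot 20 = 120$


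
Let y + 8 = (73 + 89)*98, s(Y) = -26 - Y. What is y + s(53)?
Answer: 15789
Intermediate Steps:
y = 15868 (y = -8 + (73 + 89)*98 = -8 + 162*98 = -8 + 15876 = 15868)
y + s(53) = 15868 + (-26 - 1*53) = 15868 + (-26 - 53) = 15868 - 79 = 15789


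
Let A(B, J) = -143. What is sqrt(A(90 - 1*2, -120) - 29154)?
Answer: I*sqrt(29297) ≈ 171.16*I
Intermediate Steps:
sqrt(A(90 - 1*2, -120) - 29154) = sqrt(-143 - 29154) = sqrt(-29297) = I*sqrt(29297)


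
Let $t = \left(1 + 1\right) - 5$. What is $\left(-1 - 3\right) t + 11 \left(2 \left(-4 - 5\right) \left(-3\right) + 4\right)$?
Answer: $650$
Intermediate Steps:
$t = -3$ ($t = 2 - 5 = -3$)
$\left(-1 - 3\right) t + 11 \left(2 \left(-4 - 5\right) \left(-3\right) + 4\right) = \left(-1 - 3\right) \left(-3\right) + 11 \left(2 \left(-4 - 5\right) \left(-3\right) + 4\right) = \left(-4\right) \left(-3\right) + 11 \left(2 \left(-9\right) \left(-3\right) + 4\right) = 12 + 11 \left(\left(-18\right) \left(-3\right) + 4\right) = 12 + 11 \left(54 + 4\right) = 12 + 11 \cdot 58 = 12 + 638 = 650$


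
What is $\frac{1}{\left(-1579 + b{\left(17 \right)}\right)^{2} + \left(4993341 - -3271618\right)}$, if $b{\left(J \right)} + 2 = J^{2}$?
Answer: $\frac{1}{9934223} \approx 1.0066 \cdot 10^{-7}$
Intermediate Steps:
$b{\left(J \right)} = -2 + J^{2}$
$\frac{1}{\left(-1579 + b{\left(17 \right)}\right)^{2} + \left(4993341 - -3271618\right)} = \frac{1}{\left(-1579 - \left(2 - 17^{2}\right)\right)^{2} + \left(4993341 - -3271618\right)} = \frac{1}{\left(-1579 + \left(-2 + 289\right)\right)^{2} + \left(4993341 + 3271618\right)} = \frac{1}{\left(-1579 + 287\right)^{2} + 8264959} = \frac{1}{\left(-1292\right)^{2} + 8264959} = \frac{1}{1669264 + 8264959} = \frac{1}{9934223}$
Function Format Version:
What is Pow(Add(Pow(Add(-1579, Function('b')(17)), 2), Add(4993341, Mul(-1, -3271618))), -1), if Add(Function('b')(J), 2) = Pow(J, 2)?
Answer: Rational(1, 9934223) ≈ 1.0066e-7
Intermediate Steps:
Function('b')(J) = Add(-2, Pow(J, 2))
Pow(Add(Pow(Add(-1579, Function('b')(17)), 2), Add(4993341, Mul(-1, -3271618))), -1) = Pow(Add(Pow(Add(-1579, Add(-2, Pow(17, 2))), 2), Add(4993341, Mul(-1, -3271618))), -1) = Pow(Add(Pow(Add(-1579, Add(-2, 289)), 2), Add(4993341, 3271618)), -1) = Pow(Add(Pow(Add(-1579, 287), 2), 8264959), -1) = Pow(Add(Pow(-1292, 2), 8264959), -1) = Pow(Add(1669264, 8264959), -1) = Pow(9934223, -1) = Rational(1, 9934223)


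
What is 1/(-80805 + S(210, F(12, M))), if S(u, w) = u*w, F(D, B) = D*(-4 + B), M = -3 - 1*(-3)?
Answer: -1/90885 ≈ -1.1003e-5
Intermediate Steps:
M = 0 (M = -3 + 3 = 0)
1/(-80805 + S(210, F(12, M))) = 1/(-80805 + 210*(12*(-4 + 0))) = 1/(-80805 + 210*(12*(-4))) = 1/(-80805 + 210*(-48)) = 1/(-80805 - 10080) = 1/(-90885) = -1/90885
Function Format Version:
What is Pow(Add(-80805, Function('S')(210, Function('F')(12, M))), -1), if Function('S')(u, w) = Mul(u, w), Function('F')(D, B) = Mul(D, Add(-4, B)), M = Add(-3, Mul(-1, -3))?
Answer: Rational(-1, 90885) ≈ -1.1003e-5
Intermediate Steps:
M = 0 (M = Add(-3, 3) = 0)
Pow(Add(-80805, Function('S')(210, Function('F')(12, M))), -1) = Pow(Add(-80805, Mul(210, Mul(12, Add(-4, 0)))), -1) = Pow(Add(-80805, Mul(210, Mul(12, -4))), -1) = Pow(Add(-80805, Mul(210, -48)), -1) = Pow(Add(-80805, -10080), -1) = Pow(-90885, -1) = Rational(-1, 90885)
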